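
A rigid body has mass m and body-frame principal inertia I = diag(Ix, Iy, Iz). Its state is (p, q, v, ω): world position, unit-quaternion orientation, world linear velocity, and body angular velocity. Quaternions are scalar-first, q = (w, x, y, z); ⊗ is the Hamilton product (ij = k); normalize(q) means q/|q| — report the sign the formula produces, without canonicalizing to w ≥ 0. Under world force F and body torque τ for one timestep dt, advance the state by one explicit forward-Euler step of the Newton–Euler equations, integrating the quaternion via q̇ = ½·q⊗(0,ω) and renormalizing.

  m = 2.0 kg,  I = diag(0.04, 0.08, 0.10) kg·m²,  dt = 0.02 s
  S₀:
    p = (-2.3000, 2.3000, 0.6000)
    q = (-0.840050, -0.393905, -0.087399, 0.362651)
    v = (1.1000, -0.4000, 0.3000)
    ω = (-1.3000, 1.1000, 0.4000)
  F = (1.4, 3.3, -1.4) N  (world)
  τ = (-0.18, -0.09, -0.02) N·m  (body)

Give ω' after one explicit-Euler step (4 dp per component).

ω' = (-1.3944, 1.0697, 0.4074)

(τ − ω×Iω)/I = (-4.7200, -1.5150, 0.3720)
ω' = ω + α·dt = (-1.3944, 1.0697, 0.4074)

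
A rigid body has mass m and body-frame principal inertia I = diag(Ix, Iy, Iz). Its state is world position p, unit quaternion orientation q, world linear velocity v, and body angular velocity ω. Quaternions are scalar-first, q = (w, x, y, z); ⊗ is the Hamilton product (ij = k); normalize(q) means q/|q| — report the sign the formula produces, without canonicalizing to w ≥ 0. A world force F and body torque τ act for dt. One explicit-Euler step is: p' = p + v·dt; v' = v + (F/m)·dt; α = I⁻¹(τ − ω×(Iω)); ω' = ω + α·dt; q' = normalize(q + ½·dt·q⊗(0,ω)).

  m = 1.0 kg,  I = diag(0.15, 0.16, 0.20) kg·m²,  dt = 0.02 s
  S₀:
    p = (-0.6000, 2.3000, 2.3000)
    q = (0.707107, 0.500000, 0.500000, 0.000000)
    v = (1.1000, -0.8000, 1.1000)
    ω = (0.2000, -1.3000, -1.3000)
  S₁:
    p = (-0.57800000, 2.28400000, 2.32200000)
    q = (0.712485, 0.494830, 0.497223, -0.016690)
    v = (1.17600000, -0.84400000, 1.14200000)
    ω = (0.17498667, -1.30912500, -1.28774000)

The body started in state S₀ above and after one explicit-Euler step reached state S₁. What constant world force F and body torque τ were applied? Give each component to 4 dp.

F = (3.8000, -2.2000, 2.1000)
τ = (-0.1200, -0.0600, 0.1200)

rate change Δω = (-0.02501333, -0.00912500, 0.01226000)
applied torque τ = (-0.1200, -0.0600, 0.1200)
velocity change Δv = (0.07600000, -0.04400000, 0.04200000)
F = m·Δv/dt = (3.8000, -2.2000, 2.1000)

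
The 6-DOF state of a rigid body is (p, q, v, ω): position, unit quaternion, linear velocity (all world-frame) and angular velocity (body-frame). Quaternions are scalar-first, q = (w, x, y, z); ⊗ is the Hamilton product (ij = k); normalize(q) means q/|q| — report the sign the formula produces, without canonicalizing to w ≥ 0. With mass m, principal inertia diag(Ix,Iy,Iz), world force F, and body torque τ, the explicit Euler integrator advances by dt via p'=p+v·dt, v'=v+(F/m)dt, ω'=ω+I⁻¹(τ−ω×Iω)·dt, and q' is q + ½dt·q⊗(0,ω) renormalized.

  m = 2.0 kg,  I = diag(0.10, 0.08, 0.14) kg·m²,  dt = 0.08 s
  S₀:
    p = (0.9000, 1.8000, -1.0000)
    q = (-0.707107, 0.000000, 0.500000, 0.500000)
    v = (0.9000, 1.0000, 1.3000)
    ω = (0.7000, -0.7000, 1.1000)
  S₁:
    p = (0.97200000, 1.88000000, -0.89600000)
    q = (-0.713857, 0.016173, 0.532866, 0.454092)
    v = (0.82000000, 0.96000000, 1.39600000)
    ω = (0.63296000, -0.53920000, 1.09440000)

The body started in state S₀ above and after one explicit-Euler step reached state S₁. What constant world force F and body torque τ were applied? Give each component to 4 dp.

v₁ − v₀ = (-0.08000000, -0.04000000, 0.09600000)
m·(v₁−v₀)/dt = (-2.0000, -1.0000, 2.4000)
rate change Δω = (-0.06704000, 0.16080000, -0.00560000)
gyro term ω₀×Iω₀ = (-0.0462, -0.0308, 0.0098)
applied torque τ = (-0.1300, 0.1300, 0.0000)

F = (-2.0000, -1.0000, 2.4000)
τ = (-0.1300, 0.1300, 0.0000)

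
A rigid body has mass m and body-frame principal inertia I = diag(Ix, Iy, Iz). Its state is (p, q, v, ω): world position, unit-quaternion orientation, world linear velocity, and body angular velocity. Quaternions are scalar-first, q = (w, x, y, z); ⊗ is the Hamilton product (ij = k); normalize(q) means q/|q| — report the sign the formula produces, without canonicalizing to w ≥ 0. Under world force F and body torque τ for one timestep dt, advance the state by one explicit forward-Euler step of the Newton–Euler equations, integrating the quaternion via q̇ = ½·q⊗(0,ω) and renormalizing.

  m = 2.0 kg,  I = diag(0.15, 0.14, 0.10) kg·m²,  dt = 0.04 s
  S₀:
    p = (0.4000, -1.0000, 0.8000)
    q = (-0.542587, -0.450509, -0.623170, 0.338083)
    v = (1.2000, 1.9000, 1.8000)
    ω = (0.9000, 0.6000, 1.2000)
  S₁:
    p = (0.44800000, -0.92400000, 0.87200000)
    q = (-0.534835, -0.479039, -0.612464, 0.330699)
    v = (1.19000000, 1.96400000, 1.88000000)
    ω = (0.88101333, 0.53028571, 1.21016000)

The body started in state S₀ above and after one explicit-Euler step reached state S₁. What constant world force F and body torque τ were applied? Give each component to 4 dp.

Δv = v₁−v₀ = (-0.01000000, 0.06400000, 0.08000000)
applied force F = (-0.5000, 3.2000, 4.0000)
Δω = ω₁−ω₀ = (-0.01898667, -0.06971429, 0.01016000)
precession coupling = (-0.0288, 0.0540, -0.0054)
applied torque τ = (-0.1000, -0.1900, 0.0200)

F = (-0.5000, 3.2000, 4.0000)
τ = (-0.1000, -0.1900, 0.0200)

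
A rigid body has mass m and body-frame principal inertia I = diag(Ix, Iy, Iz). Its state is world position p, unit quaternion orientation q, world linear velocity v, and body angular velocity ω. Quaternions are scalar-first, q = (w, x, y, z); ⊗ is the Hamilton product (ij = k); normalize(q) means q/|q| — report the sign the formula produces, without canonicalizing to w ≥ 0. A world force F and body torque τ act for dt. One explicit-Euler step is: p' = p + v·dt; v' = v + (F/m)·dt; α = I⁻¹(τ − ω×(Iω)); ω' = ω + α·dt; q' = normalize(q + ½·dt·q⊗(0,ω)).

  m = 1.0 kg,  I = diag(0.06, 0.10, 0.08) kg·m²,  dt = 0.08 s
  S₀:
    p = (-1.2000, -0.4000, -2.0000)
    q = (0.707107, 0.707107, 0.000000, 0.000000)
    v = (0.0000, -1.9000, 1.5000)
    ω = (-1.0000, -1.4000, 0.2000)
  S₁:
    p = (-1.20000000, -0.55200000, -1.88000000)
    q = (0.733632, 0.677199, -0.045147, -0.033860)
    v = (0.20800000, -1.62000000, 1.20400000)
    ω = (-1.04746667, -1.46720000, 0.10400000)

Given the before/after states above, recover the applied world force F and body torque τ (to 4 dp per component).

F = (2.6000, 3.5000, -3.7000)
τ = (-0.0300, -0.0800, -0.0400)

velocity change Δv = (0.20800000, 0.28000000, -0.29600000)
F = m·Δv/dt = (2.6000, 3.5000, -3.7000)
Δω = ω₁−ω₀ = (-0.04746667, -0.06720000, -0.09600000)
I·α + gyro = (-0.0300, -0.0800, -0.0400)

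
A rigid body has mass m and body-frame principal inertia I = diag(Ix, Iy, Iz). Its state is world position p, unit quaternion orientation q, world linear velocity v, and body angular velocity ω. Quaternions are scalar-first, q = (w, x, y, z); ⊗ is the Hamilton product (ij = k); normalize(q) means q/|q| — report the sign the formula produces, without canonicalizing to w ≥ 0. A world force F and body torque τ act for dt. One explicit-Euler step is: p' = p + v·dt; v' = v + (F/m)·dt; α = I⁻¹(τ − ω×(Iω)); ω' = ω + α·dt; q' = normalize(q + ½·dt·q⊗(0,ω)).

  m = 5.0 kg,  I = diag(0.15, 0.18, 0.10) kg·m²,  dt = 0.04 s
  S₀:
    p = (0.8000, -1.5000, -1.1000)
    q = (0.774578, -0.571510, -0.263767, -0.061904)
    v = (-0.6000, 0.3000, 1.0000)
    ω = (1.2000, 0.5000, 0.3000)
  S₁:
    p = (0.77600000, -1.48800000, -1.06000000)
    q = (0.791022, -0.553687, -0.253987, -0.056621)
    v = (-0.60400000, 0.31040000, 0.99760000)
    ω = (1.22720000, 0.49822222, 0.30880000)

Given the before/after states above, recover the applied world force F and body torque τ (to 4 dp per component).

velocity change Δv = (-0.00400000, 0.01040000, -0.00240000)
m·(v₁−v₀)/dt = (-0.5000, 1.3000, -0.3000)
rate change Δω = (0.02720000, -0.00177778, 0.00880000)
precession coupling = (-0.0120, 0.0180, 0.0180)
applied torque τ = (0.0900, 0.0100, 0.0400)

F = (-0.5000, 1.3000, -0.3000)
τ = (0.0900, 0.0100, 0.0400)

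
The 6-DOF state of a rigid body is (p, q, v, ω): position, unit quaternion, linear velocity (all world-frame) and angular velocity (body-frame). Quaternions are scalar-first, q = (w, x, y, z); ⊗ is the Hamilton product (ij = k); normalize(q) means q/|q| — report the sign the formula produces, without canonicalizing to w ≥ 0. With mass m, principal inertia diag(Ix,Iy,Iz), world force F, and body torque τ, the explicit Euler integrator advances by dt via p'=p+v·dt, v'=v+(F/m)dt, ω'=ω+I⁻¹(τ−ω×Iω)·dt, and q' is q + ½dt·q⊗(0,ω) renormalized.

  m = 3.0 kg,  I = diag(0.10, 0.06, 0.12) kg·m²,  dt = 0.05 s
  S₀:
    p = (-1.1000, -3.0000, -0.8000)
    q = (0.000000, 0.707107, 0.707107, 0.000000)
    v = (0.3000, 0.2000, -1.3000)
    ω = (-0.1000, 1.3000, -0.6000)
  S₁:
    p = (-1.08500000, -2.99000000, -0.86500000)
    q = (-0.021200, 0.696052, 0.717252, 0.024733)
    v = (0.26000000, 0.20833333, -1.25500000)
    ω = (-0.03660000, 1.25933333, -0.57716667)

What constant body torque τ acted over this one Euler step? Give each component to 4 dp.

τ = (0.0800, -0.0500, 0.0600)

rate change Δω = (0.06340000, -0.04066667, 0.02283333)
applied torque τ = (0.0800, -0.0500, 0.0600)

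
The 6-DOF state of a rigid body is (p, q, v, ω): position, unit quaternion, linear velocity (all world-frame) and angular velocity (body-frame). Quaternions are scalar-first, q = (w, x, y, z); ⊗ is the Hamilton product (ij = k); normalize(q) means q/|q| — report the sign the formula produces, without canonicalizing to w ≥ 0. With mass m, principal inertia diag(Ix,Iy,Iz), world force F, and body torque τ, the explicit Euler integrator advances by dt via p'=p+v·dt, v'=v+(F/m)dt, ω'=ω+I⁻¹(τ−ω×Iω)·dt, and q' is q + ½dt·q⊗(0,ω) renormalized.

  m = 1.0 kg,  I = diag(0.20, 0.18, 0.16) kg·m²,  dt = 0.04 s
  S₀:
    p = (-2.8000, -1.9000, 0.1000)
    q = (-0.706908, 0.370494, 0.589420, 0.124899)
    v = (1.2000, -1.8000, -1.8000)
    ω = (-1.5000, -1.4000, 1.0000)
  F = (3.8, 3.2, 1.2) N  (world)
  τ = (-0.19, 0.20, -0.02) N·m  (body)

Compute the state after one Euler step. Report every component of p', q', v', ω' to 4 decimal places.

p' = (-2.7520, -1.9720, 0.0280)
q' = (-0.6811, 0.4066, 0.5974, 0.1179)
v' = (1.3520, -1.6720, -1.7520)
ω' = (-1.5436, -1.3422, 1.0055)

linear accel F/m = (3.8000, 3.2000, 1.2000)
new position p' = (-2.7520, -1.9720, 0.0280)
v' = v + a·dt = (1.3520, -1.6720, -1.7520)
(τ − ω×Iω)/I = (-1.0900, 1.4444, 0.1375)
ω' = ω + α·dt = (-1.5436, -1.3422, 1.0055)
2q̇ = q⊗(0,ω) = (1.2560300, 1.8246406, 0.4318287, -0.3414696)
updated quaternion q' = (-0.6811, 0.4066, 0.5974, 0.1179)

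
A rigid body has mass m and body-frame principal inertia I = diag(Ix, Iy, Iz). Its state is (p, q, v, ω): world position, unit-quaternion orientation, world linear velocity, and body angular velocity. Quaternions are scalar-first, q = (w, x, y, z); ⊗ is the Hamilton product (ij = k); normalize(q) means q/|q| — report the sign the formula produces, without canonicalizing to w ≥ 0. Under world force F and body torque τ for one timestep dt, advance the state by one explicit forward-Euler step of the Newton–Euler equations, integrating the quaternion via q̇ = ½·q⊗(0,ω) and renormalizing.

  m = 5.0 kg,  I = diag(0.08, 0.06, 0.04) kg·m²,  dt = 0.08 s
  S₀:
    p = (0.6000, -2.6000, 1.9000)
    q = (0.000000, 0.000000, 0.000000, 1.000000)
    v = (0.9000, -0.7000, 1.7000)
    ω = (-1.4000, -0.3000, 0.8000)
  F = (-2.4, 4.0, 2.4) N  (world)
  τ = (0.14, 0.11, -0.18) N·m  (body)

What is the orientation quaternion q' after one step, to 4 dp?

q' = (-0.0319, 0.0120, -0.0559, 0.9979)

2q̇ = q⊗(0,ω) = (-0.8000000, 0.3000000, -1.4000000, 0.0000000)
updated quaternion q' = (-0.0319, 0.0120, -0.0559, 0.9979)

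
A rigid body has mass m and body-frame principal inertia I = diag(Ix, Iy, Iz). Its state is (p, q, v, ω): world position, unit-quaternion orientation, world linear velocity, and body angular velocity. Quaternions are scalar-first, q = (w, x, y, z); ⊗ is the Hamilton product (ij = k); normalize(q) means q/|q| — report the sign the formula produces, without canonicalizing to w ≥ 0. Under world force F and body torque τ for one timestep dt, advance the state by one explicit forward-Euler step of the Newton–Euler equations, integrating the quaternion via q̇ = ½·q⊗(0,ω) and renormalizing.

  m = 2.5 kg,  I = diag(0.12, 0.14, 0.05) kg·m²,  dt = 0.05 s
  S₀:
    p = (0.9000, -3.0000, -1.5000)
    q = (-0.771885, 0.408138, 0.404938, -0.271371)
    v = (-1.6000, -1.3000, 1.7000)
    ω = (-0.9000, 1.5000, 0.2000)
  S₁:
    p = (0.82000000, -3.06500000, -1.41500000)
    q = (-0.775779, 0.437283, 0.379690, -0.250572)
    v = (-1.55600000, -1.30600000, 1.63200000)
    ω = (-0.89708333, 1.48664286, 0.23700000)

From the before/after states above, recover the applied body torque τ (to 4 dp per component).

τ = (-0.0200, -0.0500, 0.0100)

ω₁ − ω₀ = (0.00291667, -0.01335714, 0.03700000)
ω₀×(Iω₀) = (-0.0270, -0.0126, -0.0270)
applied torque τ = (-0.0200, -0.0500, 0.0100)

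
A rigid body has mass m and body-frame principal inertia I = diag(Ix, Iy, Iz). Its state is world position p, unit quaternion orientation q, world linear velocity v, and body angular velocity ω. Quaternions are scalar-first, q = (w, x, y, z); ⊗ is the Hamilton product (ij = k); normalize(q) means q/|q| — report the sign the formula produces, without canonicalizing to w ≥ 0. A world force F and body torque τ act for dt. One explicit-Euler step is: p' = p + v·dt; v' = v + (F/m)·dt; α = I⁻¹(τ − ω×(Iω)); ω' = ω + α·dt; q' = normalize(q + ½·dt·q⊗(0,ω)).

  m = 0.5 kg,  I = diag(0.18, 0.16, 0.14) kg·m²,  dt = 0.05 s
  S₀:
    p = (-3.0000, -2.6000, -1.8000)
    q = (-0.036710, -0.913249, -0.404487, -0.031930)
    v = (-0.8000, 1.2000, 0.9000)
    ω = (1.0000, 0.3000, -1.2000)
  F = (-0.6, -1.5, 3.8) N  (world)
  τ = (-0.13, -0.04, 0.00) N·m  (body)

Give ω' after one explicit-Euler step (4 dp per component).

ω' = (0.9619, 0.3025, -1.1979)

precession coupling ω×(Iω) = (0.0072, -0.0480, -0.0060)
(τ − ω×Iω)/I = (-0.7622, 0.0500, 0.0429)
new body rate ω' = (0.9619, 0.3025, -1.1979)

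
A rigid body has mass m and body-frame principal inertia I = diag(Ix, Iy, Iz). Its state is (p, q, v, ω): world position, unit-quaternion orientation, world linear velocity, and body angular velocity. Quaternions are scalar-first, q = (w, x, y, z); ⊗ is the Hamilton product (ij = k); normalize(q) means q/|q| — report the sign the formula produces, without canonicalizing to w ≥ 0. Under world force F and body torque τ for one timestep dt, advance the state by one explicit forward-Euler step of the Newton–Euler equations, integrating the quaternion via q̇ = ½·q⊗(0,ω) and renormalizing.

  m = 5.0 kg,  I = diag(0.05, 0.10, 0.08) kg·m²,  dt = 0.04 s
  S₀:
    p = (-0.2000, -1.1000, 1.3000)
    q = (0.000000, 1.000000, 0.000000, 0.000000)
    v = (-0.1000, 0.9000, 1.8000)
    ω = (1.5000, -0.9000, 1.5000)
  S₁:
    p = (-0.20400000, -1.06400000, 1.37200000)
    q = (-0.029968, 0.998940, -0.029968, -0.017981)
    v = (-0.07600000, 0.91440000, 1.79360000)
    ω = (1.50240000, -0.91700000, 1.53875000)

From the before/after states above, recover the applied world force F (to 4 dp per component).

F = (3.0000, 1.8000, -0.8000)

Δv = v₁−v₀ = (0.02400000, 0.01440000, -0.00640000)
F = m·Δv/dt = (3.0000, 1.8000, -0.8000)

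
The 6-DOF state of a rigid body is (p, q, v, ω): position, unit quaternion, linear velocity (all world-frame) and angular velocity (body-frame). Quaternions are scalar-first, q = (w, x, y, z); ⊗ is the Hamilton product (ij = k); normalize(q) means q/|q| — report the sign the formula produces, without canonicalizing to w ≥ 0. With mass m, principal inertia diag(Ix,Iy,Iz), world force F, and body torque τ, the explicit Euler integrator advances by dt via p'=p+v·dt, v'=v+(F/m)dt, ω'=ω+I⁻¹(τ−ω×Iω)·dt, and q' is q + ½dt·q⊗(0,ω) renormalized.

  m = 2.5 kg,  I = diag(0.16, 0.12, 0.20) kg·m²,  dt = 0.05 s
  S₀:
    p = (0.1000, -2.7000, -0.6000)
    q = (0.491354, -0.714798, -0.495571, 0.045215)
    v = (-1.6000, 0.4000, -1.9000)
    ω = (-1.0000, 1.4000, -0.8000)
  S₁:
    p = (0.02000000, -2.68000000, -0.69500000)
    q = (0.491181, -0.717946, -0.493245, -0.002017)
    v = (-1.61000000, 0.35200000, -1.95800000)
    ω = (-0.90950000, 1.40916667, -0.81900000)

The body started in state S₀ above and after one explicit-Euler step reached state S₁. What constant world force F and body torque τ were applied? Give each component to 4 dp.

F = (-0.5000, -2.4000, -2.9000)
τ = (0.2000, -0.0100, -0.0200)

velocity change Δv = (-0.01000000, -0.04800000, -0.05800000)
F = m·Δv/dt = (-0.5000, -2.4000, -2.9000)
rate change Δω = (0.09050000, 0.00916667, -0.01900000)
precession coupling = (-0.0896, -0.0320, 0.0560)
I·α + gyro = (0.2000, -0.0100, -0.0200)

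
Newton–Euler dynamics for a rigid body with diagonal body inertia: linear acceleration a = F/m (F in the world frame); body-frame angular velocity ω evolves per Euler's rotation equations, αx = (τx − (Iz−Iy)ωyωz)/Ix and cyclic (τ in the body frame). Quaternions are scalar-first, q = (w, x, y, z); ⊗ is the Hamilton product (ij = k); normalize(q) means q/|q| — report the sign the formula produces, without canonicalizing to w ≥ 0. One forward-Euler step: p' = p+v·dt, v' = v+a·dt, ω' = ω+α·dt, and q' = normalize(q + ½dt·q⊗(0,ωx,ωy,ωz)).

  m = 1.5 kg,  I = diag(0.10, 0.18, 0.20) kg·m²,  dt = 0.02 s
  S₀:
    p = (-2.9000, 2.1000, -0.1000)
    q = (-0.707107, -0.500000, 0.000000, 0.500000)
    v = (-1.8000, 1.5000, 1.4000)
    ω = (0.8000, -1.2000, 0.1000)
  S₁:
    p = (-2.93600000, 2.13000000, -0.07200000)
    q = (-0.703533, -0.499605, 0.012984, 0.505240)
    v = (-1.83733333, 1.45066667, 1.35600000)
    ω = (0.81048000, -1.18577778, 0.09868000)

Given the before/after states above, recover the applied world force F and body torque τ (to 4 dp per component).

ω₁ − ω₀ = (0.01048000, 0.01422222, -0.00132000)
gyro term ω₀×Iω₀ = (-0.0024, -0.0080, -0.0768)
τ = I·(Δω/dt) + ω₀×(Iω₀) = (0.0500, 0.1200, -0.0900)
velocity change Δv = (-0.03733333, -0.04933333, -0.04400000)
m·(v₁−v₀)/dt = (-2.8000, -3.7000, -3.3000)

F = (-2.8000, -3.7000, -3.3000)
τ = (0.0500, 0.1200, -0.0900)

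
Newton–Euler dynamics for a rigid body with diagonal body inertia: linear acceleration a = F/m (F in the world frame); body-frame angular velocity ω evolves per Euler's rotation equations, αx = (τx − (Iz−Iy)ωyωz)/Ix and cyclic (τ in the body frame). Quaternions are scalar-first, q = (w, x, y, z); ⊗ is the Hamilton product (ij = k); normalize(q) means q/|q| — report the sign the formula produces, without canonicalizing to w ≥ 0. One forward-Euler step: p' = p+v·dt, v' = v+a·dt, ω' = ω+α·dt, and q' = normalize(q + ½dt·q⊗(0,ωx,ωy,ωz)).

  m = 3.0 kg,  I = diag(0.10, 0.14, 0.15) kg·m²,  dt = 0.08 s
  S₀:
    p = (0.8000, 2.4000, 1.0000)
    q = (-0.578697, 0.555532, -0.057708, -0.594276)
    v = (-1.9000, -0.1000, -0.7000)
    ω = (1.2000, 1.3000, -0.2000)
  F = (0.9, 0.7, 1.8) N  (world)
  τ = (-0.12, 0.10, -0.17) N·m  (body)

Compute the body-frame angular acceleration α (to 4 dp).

ω×(Iω) gyroscopic = (-0.0026, 0.0120, 0.0624)
(τ − ω×Iω)/I = (-1.1740, 0.6286, -1.5493)

α = (-1.1740, 0.6286, -1.5493)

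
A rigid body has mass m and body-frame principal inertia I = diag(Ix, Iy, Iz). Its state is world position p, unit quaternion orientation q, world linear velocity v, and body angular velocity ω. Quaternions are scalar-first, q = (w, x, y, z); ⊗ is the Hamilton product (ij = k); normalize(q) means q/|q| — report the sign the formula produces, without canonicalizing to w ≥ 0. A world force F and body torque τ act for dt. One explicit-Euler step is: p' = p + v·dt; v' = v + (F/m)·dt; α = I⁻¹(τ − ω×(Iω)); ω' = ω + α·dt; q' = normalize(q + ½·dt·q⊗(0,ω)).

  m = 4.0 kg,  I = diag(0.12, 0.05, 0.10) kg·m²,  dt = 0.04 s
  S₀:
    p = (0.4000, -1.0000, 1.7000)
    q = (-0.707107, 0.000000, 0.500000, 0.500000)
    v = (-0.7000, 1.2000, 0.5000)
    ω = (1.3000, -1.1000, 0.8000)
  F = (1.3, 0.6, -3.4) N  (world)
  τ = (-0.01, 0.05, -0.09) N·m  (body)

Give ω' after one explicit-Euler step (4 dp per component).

ω' = (1.3113, -1.0766, 0.7240)

gyro term ω×Iω = (-0.0440, 0.0208, 0.1001)
(τ − ω×Iω)/I = (0.2833, 0.5840, -1.9010)
ω' = ω + α·dt = (1.3113, -1.0766, 0.7240)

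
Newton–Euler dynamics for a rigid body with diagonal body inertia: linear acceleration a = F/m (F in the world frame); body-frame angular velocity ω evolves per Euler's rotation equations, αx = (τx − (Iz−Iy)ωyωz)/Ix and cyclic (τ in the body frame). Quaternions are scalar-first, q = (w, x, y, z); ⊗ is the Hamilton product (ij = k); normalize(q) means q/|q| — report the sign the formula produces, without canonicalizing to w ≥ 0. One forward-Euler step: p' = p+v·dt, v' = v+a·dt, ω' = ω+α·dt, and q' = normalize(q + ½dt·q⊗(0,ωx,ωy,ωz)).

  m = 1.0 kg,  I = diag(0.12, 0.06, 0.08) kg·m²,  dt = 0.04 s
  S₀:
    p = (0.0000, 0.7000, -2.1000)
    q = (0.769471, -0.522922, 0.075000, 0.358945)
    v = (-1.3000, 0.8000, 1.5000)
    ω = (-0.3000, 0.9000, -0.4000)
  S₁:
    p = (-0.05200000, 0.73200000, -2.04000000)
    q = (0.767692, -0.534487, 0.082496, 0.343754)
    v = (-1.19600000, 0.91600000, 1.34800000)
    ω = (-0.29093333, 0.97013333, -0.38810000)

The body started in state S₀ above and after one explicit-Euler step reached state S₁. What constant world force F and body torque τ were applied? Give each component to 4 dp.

Δv = v₁−v₀ = (0.10400000, 0.11600000, -0.15200000)
F = m·Δv/dt = (2.6000, 2.9000, -3.8000)
rate change Δω = (0.00906667, 0.07013333, 0.01190000)
gyro term ω₀×Iω₀ = (-0.0072, 0.0048, 0.0162)
I·α + gyro = (0.0200, 0.1100, 0.0400)

F = (2.6000, 2.9000, -3.8000)
τ = (0.0200, 0.1100, 0.0400)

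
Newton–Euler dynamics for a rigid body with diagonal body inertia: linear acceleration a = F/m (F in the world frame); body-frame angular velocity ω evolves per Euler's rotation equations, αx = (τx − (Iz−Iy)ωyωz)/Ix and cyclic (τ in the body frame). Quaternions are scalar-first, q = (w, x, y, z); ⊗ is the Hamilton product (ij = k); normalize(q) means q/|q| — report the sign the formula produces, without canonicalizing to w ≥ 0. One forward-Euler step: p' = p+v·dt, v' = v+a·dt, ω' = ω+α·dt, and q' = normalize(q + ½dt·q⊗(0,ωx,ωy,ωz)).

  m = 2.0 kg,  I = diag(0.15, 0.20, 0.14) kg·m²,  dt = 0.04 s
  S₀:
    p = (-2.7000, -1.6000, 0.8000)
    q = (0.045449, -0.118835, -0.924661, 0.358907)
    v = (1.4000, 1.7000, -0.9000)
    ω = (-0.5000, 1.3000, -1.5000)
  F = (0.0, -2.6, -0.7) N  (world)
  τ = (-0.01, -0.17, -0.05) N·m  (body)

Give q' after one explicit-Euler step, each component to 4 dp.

Hamilton product q⊗(0,ω) = (1.6810023, 0.8976879, -0.2986223, -0.6849895)
updated quaternion q' = (0.0790, -0.1008, -0.9299, 0.3449)

q' = (0.0790, -0.1008, -0.9299, 0.3449)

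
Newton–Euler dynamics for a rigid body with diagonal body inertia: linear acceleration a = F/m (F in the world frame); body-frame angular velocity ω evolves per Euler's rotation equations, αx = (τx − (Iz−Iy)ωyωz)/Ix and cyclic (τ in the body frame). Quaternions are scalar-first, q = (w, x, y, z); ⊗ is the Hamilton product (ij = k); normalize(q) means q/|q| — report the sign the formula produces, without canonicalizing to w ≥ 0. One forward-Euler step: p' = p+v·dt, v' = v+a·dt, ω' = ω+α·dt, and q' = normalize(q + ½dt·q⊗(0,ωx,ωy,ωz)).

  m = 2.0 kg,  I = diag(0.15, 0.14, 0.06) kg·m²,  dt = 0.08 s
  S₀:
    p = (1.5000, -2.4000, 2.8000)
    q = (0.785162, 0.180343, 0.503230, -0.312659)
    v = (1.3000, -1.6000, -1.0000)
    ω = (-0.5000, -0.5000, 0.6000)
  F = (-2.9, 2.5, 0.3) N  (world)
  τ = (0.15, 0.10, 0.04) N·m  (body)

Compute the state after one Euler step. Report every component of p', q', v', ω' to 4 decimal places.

a = F/m = (-1.4500, 1.2500, 0.1500)
p' = p + v·dt = (1.6040, -2.5280, 2.7200)
new velocity v' = (1.1840, -1.5000, -0.9880)
(τ − ω×Iω)/I = (0.8400, 0.9071, 0.7083)
new body rate ω' = (-0.4328, -0.4274, 0.6567)
Hamilton product q⊗(0,ω) = (0.5293819, -0.2469725, -0.3444573, 0.6325407)
updated quaternion q' = (0.8058, 0.1703, 0.4891, -0.2872)

p' = (1.6040, -2.5280, 2.7200)
q' = (0.8058, 0.1703, 0.4891, -0.2872)
v' = (1.1840, -1.5000, -0.9880)
ω' = (-0.4328, -0.4274, 0.6567)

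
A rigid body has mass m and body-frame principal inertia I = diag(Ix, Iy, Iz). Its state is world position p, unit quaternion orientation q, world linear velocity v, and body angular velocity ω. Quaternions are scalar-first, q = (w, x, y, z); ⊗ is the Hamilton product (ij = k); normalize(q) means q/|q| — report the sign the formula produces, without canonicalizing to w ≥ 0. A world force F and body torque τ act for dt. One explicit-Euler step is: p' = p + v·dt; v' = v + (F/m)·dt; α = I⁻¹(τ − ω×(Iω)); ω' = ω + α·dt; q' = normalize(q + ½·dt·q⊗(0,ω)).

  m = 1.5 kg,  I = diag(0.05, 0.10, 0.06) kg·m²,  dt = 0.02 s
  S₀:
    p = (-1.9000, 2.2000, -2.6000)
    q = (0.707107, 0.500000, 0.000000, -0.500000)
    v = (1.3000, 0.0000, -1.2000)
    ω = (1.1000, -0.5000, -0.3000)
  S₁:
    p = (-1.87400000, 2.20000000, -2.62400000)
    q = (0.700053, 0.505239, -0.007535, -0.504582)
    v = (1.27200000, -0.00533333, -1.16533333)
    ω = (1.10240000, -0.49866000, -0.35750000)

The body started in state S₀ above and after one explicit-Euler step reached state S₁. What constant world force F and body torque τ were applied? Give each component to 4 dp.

F = (-2.1000, -0.4000, 2.6000)
τ = (0.0000, 0.0100, -0.2000)

velocity change Δv = (-0.02800000, -0.00533333, 0.03466667)
applied force F = (-2.1000, -0.4000, 2.6000)
rate change Δω = (0.00240000, 0.00134000, -0.05750000)
gyro term ω₀×Iω₀ = (-0.0060, 0.0033, -0.0275)
applied torque τ = (0.0000, 0.0100, -0.2000)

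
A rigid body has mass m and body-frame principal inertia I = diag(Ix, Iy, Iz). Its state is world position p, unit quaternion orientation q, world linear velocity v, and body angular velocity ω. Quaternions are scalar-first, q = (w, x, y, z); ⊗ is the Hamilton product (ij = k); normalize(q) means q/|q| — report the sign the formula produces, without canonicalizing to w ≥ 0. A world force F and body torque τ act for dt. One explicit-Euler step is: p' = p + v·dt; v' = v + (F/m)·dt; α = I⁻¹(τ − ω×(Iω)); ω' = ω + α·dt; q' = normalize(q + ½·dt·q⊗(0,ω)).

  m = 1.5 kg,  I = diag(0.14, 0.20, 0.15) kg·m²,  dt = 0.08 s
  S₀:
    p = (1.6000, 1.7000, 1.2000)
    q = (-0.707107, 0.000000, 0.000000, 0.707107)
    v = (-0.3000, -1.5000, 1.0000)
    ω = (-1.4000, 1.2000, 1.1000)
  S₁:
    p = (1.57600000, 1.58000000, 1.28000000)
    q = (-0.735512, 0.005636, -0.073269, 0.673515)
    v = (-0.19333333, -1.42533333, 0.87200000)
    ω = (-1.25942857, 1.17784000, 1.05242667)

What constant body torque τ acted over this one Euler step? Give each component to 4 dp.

rate change Δω = (0.14057143, -0.02216000, -0.04757333)
ω₀×(Iω₀) = (-0.0660, 0.0154, -0.1008)
τ = I·(Δω/dt) + ω₀×(Iω₀) = (0.1800, -0.0400, -0.1900)

τ = (0.1800, -0.0400, -0.1900)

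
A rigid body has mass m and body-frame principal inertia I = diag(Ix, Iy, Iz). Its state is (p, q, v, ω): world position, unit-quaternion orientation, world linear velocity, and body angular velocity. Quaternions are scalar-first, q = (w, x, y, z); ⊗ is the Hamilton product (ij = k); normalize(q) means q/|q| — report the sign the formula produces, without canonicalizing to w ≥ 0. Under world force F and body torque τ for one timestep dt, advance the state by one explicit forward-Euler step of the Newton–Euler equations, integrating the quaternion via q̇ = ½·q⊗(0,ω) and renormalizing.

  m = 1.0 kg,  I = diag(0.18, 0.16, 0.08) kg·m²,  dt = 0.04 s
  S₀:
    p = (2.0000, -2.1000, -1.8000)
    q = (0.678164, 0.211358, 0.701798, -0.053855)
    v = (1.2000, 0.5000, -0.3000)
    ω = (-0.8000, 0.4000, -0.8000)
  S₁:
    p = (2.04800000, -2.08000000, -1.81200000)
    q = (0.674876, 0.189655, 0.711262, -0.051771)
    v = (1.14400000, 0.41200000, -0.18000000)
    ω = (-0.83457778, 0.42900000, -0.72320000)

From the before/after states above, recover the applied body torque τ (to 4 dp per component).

rate change Δω = (-0.03457778, 0.02900000, 0.07680000)
precession coupling = (0.0256, 0.0640, 0.0064)
applied torque τ = (-0.1300, 0.1800, 0.1600)

τ = (-0.1300, 0.1800, 0.1600)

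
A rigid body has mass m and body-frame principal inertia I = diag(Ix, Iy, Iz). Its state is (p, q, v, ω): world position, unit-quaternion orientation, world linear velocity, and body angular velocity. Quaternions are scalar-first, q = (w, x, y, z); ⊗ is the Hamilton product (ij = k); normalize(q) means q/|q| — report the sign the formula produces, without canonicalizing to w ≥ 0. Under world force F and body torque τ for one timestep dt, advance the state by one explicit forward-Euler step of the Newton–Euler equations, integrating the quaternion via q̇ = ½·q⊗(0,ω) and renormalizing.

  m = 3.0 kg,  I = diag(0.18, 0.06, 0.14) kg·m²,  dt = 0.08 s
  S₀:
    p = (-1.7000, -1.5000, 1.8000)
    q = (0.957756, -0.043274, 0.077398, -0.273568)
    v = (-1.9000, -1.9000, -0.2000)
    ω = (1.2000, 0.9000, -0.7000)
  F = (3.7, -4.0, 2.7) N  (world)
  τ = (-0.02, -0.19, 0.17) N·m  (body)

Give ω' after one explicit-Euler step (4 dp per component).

(τ − ω×Iω)/I = (0.1689, -2.6067, 2.1400)
ω + α·dt = (1.2135, 0.6915, -0.5288)

ω' = (1.2135, 0.6915, -0.5288)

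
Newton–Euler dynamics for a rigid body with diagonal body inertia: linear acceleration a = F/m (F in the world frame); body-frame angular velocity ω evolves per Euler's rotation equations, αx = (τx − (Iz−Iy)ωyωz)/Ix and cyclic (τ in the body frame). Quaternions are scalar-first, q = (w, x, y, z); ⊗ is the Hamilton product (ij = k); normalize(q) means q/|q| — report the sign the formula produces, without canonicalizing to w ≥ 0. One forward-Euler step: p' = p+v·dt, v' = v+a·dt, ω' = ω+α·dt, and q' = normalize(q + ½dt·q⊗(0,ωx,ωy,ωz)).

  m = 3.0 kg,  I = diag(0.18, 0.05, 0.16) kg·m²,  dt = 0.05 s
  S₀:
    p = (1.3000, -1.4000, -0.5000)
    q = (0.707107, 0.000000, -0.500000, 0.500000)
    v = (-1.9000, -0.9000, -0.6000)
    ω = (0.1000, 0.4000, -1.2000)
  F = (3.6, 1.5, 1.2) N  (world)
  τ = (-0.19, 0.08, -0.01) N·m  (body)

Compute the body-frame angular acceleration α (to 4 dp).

α = (-0.7622, 1.6480, -0.0300)

precession coupling ω×(Iω) = (-0.0528, -0.0024, -0.0052)
(τ − ω×Iω)/I = (-0.7622, 1.6480, -0.0300)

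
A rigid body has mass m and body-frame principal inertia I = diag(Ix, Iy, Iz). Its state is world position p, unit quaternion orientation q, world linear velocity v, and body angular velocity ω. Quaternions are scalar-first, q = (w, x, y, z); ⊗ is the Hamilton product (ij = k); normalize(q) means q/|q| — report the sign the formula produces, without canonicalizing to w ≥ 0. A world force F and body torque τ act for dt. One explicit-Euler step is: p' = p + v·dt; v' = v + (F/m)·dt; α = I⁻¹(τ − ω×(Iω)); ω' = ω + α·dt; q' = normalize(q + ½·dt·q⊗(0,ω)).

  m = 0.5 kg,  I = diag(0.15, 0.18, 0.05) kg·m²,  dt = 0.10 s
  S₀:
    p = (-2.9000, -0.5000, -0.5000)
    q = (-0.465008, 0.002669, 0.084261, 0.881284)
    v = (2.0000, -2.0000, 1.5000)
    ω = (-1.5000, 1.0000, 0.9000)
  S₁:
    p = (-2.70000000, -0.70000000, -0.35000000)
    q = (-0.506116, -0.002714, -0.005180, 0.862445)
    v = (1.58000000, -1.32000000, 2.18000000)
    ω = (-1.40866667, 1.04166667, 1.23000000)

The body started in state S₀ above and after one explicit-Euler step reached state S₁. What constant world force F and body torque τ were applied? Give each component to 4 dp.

F = (-2.1000, 3.4000, 3.4000)
τ = (0.0200, -0.0600, 0.1200)

rate change Δω = (0.09133333, 0.04166667, 0.33000000)
ω₀×(Iω₀) = (-0.1170, -0.1350, -0.0450)
applied torque τ = (0.0200, -0.0600, 0.1200)
velocity change Δv = (-0.42000000, 0.68000000, 0.68000000)
F = m·Δv/dt = (-2.1000, 3.4000, 3.4000)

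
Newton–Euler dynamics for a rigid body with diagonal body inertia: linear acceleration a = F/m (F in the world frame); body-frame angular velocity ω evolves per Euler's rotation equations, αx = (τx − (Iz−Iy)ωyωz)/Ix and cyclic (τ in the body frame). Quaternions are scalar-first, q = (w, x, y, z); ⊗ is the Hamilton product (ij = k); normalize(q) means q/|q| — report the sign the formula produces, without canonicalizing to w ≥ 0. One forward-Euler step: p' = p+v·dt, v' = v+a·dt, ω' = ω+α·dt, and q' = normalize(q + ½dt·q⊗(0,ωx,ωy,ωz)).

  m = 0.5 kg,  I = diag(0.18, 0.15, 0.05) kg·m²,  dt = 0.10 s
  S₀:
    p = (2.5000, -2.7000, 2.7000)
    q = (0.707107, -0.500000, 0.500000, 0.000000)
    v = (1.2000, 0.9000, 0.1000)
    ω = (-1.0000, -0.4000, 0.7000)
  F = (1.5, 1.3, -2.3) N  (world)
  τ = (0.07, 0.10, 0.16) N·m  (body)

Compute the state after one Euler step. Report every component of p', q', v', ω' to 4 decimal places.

angular accel α = (0.2333, 1.2733, 3.4400)
ω + α·dt = (-0.9767, -0.2727, 1.0440)
q⊗(0,ω) = (-0.3000000, -0.3571070, 0.0671572, 1.1949749)
updated quaternion q' = (0.6907, -0.5168, 0.5023, 0.0596)
linear accel F/m = (3.0000, 2.6000, -4.6000)
p' = p + v·dt = (2.6200, -2.6100, 2.7100)
v' = v + a·dt = (1.5000, 1.1600, -0.3600)

p' = (2.6200, -2.6100, 2.7100)
q' = (0.6907, -0.5168, 0.5023, 0.0596)
v' = (1.5000, 1.1600, -0.3600)
ω' = (-0.9767, -0.2727, 1.0440)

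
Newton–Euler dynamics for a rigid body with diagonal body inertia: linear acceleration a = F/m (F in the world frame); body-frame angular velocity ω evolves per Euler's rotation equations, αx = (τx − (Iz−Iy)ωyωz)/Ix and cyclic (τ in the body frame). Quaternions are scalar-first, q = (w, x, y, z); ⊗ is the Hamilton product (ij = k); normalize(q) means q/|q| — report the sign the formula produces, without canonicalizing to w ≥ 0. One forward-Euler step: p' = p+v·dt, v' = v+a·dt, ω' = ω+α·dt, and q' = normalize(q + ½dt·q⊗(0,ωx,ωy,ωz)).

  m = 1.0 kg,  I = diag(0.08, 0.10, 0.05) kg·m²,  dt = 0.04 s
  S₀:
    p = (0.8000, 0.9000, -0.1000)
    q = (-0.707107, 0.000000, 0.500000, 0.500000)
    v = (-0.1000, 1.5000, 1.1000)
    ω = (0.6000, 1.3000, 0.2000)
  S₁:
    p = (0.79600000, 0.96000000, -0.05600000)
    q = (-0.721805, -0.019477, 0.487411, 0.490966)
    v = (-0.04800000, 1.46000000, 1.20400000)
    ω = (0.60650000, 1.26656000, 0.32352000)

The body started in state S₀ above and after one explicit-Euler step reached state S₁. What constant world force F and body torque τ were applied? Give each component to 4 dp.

F = (1.3000, -1.0000, 2.6000)
τ = (0.0000, -0.0800, 0.1700)

rate change Δω = (0.00650000, -0.03344000, 0.12352000)
ω₀×(Iω₀) = (-0.0130, 0.0036, 0.0156)
I·α + gyro = (0.0000, -0.0800, 0.1700)
Δv = v₁−v₀ = (0.05200000, -0.04000000, 0.10400000)
m·(v₁−v₀)/dt = (1.3000, -1.0000, 2.6000)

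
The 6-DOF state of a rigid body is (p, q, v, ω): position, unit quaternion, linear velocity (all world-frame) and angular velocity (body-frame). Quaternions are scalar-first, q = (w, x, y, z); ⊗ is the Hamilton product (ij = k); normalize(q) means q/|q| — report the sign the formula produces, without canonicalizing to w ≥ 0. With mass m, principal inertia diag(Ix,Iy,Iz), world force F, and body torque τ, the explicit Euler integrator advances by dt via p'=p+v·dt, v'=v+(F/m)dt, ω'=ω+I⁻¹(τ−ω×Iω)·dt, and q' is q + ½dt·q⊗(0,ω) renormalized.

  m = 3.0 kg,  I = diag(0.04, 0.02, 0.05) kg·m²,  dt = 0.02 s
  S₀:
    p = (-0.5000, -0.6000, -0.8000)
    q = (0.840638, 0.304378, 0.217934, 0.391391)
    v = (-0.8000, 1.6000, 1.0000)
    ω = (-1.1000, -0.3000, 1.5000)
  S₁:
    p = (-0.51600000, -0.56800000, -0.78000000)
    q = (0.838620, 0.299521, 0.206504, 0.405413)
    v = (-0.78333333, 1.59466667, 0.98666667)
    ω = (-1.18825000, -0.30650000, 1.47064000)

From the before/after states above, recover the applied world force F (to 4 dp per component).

F = (2.5000, -0.8000, -2.0000)

v₁ − v₀ = (0.01666667, -0.00533333, -0.01333333)
applied force F = (2.5000, -0.8000, -2.0000)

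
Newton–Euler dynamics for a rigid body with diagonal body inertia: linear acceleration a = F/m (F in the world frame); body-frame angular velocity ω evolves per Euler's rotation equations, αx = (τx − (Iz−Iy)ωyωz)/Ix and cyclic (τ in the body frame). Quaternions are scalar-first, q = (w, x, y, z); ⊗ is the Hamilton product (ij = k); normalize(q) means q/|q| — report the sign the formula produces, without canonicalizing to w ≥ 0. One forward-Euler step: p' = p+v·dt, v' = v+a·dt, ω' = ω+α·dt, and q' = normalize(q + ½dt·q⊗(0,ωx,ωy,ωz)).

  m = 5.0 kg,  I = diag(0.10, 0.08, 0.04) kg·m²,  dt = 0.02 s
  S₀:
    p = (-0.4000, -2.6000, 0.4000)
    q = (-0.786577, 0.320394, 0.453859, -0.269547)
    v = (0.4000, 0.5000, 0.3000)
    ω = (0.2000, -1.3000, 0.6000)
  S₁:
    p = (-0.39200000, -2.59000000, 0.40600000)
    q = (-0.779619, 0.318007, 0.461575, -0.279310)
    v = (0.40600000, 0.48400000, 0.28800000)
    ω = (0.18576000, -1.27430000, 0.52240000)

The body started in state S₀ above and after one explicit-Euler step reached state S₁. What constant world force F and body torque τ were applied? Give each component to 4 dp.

v₁ − v₀ = (0.00600000, -0.01600000, -0.01200000)
applied force F = (1.5000, -4.0000, -3.0000)
Δω = ω₁−ω₀ = (-0.01424000, 0.02570000, -0.07760000)
ω₀×(Iω₀) = (0.0312, 0.0072, 0.0052)
τ = I·(Δω/dt) + ω₀×(Iω₀) = (-0.0400, 0.1100, -0.1500)

F = (1.5000, -4.0000, -3.0000)
τ = (-0.0400, 0.1100, -0.1500)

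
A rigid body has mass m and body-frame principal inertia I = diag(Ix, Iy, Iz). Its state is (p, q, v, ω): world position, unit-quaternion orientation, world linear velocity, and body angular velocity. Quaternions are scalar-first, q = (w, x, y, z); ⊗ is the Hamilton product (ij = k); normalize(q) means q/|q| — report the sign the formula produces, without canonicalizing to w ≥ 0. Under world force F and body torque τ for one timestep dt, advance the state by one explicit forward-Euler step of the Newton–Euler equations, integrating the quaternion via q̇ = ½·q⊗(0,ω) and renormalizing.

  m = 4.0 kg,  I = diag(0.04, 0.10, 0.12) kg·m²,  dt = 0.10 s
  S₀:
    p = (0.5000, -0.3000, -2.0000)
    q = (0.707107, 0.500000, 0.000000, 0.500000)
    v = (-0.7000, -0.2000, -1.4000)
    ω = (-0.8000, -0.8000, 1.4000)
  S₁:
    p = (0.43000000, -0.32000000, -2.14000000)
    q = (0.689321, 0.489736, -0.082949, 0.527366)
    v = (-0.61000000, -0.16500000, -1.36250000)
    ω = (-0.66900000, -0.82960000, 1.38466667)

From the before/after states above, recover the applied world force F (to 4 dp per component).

F = (3.6000, 1.4000, 1.5000)

velocity change Δv = (0.09000000, 0.03500000, 0.03750000)
applied force F = (3.6000, 1.4000, 1.5000)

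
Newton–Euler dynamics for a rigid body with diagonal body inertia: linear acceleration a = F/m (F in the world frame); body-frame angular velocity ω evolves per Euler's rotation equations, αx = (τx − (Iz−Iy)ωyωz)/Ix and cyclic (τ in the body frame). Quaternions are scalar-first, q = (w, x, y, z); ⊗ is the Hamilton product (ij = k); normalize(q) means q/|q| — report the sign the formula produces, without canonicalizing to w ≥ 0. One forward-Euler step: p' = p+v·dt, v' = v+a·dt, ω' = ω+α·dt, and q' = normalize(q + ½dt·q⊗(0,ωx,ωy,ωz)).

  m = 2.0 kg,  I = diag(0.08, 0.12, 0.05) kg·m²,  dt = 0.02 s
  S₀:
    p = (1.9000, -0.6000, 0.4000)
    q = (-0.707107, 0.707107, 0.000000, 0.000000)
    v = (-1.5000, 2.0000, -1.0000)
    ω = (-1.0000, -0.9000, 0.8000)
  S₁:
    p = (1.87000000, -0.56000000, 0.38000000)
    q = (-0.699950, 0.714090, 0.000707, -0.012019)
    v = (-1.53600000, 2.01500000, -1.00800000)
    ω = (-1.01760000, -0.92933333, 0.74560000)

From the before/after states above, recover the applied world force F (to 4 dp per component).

F = (-3.6000, 1.5000, -0.8000)

v₁ − v₀ = (-0.03600000, 0.01500000, -0.00800000)
applied force F = (-3.6000, 1.5000, -0.8000)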